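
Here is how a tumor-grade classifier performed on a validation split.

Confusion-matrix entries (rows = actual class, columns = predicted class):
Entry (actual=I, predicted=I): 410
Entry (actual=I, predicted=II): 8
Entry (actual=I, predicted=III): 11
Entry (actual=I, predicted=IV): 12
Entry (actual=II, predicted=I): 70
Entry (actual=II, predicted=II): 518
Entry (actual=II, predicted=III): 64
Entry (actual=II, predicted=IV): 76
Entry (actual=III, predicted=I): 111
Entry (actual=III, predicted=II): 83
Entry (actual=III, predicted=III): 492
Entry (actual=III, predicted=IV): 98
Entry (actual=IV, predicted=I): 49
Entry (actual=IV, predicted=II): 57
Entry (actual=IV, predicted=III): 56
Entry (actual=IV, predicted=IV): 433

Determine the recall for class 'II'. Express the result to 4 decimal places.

0.7115

recall = TP/(TP+FN).
II: TP=518, FN=70+64+76=210 → 518/728 = 0.71154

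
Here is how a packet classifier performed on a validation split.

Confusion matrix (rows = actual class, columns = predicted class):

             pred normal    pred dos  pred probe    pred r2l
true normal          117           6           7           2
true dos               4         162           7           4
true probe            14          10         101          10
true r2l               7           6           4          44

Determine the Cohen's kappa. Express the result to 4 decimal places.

Observed agreement pₒ = trace/N = 424/505 = 0.83960
Expected agreement pₑ = Σ (rowᵢ·colᵢ)/N² = (132·142 + 177·184 + 135·119 + 61·60)/505² = 0.27855
κ = (pₒ − pₑ)/(1 − pₑ) = (0.83960 − 0.27855)/(1 − 0.27855) = 0.7777

0.7777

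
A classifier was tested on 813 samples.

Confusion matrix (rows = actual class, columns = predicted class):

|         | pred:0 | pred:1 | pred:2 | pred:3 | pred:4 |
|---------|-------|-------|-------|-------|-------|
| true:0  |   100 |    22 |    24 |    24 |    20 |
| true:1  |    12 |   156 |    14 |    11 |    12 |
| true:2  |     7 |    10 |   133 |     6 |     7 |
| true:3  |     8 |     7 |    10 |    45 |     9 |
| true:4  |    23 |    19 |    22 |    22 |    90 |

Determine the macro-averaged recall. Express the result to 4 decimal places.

Per-class recall (TP/(TP+FN)):
  0: TP=100, FN=22+24+24+20=90 → 100/190 = 0.52632
  1: TP=156, FN=12+14+11+12=49 → 156/205 = 0.76098
  2: TP=133, FN=7+10+6+7=30 → 133/163 = 0.81595
  3: TP=45, FN=8+7+10+9=34 → 45/79 = 0.56962
  4: TP=90, FN=23+19+22+22=86 → 90/176 = 0.51136
Macro-recall = mean = (0.52632 + 0.76098 + 0.81595 + 0.56962 + 0.51136) / 5 = 0.6368

0.6368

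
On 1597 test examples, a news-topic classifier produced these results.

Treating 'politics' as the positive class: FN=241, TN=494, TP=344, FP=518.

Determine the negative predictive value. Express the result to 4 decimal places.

0.6721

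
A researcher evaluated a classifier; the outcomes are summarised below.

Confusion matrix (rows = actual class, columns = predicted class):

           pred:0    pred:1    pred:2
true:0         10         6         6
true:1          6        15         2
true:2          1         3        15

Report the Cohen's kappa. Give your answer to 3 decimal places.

0.438

Observed agreement pₒ = trace/N = 40/64 = 0.6250
Expected agreement pₑ = Σ (rowᵢ·colᵢ)/N² = (22·17 + 23·24 + 19·23)/64² = 0.3328
κ = (pₒ − pₑ)/(1 − pₑ) = (0.6250 − 0.3328)/(1 − 0.3328) = 0.438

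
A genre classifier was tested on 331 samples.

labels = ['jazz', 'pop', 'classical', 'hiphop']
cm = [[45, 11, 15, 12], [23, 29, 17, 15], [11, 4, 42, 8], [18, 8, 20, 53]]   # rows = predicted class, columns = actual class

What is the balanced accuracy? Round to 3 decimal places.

0.518

Balanced accuracy = mean of per-class recall.
  jazz: recall = 45/97 = 0.4639
  pop: recall = 29/52 = 0.5577
  classical: recall = 42/94 = 0.4468
  hiphop: recall = 53/88 = 0.6023
Mean = (0.4639 + 0.5577 + 0.4468 + 0.6023) / 4 = 0.518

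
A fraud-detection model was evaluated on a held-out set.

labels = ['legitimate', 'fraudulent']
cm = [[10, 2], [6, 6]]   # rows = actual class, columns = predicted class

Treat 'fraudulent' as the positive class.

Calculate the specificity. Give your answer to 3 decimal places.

Specificity = TN/(TN+FP) = 10/(10+2) = 0.833

0.833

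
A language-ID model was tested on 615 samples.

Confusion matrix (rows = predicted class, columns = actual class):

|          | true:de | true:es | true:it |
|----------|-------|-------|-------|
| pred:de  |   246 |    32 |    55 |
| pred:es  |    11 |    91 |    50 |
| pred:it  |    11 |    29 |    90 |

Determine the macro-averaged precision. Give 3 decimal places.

0.677

Per-class precision (TP/(TP+FP)):
  de: TP=246, FP=32+55=87 → 246/333 = 0.7387
  es: TP=91, FP=11+50=61 → 91/152 = 0.5987
  it: TP=90, FP=11+29=40 → 90/130 = 0.6923
Macro-precision = mean = (0.7387 + 0.5987 + 0.6923) / 3 = 0.677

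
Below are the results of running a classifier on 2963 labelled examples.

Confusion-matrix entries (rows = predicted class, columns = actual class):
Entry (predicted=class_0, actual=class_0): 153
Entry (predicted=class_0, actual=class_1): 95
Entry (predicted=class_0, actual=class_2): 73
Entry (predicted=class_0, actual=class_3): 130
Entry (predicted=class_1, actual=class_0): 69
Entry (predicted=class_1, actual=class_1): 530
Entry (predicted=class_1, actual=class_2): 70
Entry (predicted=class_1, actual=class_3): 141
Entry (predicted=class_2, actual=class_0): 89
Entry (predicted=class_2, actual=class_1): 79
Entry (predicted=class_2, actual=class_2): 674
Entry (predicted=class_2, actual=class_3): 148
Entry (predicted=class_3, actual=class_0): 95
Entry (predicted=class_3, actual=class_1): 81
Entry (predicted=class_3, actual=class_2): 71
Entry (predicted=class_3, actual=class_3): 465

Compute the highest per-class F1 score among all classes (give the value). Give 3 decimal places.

Per-class F1 score (2·TP/(2·TP+FP+FN)):
  class_0: TP=153, FP=95+73+130=298, FN=69+89+95=253 → 306/857 = 0.3571
  class_1: TP=530, FP=69+70+141=280, FN=95+79+81=255 → 1060/1595 = 0.6646
  class_2: TP=674, FP=89+79+148=316, FN=73+70+71=214 → 1348/1878 = 0.7178
  class_3: TP=465, FP=95+81+71=247, FN=130+141+148=419 → 930/1596 = 0.5827
Highest is class 'class_2' with F1 score = 0.718.

0.718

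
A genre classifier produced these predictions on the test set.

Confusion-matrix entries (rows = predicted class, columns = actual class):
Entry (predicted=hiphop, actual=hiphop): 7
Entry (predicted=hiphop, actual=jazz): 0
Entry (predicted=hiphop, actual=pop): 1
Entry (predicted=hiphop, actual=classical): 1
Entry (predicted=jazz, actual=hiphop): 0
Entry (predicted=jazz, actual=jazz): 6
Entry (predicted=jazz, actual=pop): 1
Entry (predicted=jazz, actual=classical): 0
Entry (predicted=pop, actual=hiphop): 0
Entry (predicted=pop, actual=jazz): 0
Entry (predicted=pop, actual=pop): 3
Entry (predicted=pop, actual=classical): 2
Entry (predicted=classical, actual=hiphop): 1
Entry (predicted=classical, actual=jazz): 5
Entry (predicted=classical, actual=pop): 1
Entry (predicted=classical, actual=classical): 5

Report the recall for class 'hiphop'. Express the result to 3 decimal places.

0.875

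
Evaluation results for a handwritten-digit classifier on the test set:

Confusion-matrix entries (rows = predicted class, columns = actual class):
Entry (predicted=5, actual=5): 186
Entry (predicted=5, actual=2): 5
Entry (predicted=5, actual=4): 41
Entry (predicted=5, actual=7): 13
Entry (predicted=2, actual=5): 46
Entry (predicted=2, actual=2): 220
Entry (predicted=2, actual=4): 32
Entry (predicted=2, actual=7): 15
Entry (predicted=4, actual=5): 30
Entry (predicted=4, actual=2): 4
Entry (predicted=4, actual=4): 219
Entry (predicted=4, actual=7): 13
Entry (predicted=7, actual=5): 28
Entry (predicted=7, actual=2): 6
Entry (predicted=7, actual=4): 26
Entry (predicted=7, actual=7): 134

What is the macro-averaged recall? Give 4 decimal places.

Per-class recall (TP/(TP+FN)):
  5: TP=186, FN=46+30+28=104 → 186/290 = 0.64138
  2: TP=220, FN=5+4+6=15 → 220/235 = 0.93617
  4: TP=219, FN=41+32+26=99 → 219/318 = 0.68868
  7: TP=134, FN=13+15+13=41 → 134/175 = 0.76571
Macro-recall = mean = (0.64138 + 0.93617 + 0.68868 + 0.76571) / 4 = 0.7580

0.7580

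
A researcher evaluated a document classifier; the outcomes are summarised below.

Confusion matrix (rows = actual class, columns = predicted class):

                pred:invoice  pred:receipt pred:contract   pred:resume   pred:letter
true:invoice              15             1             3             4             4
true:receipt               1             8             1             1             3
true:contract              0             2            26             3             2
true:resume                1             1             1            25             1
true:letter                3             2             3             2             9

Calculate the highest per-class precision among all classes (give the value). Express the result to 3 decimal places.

0.765

Per-class precision (TP/(TP+FP)):
  invoice: TP=15, FP=1+0+1+3=5 → 15/20 = 0.7500
  receipt: TP=8, FP=1+2+1+2=6 → 8/14 = 0.5714
  contract: TP=26, FP=3+1+1+3=8 → 26/34 = 0.7647
  resume: TP=25, FP=4+1+3+2=10 → 25/35 = 0.7143
  letter: TP=9, FP=4+3+2+1=10 → 9/19 = 0.4737
Highest is class 'contract' with precision = 0.765.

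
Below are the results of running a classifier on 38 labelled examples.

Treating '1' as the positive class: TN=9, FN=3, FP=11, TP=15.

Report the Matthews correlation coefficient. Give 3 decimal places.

0.304

MCC = (TP·TN − FP·FN) / √((TP+FP)(TP+FN)(TN+FP)(TN+FN))
Numerator = 15·9 − 11·3 = 102
Denominator = √(26·18·20·12) = √112320 = 335.1418
MCC = 102 / 335.1418 = 0.304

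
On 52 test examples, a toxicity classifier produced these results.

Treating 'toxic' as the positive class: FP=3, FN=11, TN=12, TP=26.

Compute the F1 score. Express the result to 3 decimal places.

Precision = TP/(TP+FP) = 26/29 = 0.8966
Recall = TP/(TP+FN) = 26/37 = 0.7027
F1 = 2·TP/(2·TP+FP+FN) = 52/66 = 0.788

0.788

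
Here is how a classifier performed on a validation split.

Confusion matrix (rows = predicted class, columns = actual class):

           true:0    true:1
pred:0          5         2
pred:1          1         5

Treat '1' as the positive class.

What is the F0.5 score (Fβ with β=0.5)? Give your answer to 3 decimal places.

0.806

Fβ = (1+β²)·TP / ((1+β²)·TP + β²·FN + FP), with β²=1/4
= 1.25·5 / (1.25·5 + 0.25·2 + 1) = 0.806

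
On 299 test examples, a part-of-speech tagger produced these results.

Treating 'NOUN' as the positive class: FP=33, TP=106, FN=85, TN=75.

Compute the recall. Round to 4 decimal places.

0.5550

Recall = TP/(TP+FN) = 106/(106+85) = 106/191 = 0.5550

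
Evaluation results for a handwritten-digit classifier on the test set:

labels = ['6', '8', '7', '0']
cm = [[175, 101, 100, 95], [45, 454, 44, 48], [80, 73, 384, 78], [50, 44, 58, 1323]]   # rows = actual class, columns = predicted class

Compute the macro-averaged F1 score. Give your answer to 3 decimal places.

0.665

Per-class F1 score (2·TP/(2·TP+FP+FN)):
  6: TP=175, FP=45+80+50=175, FN=101+100+95=296 → 350/821 = 0.4263
  8: TP=454, FP=101+73+44=218, FN=45+44+48=137 → 908/1263 = 0.7189
  7: TP=384, FP=100+44+58=202, FN=80+73+78=231 → 768/1201 = 0.6395
  0: TP=1323, FP=95+48+78=221, FN=50+44+58=152 → 2646/3019 = 0.8764
Macro-F1 score = mean = (0.4263 + 0.7189 + 0.6395 + 0.8764) / 4 = 0.665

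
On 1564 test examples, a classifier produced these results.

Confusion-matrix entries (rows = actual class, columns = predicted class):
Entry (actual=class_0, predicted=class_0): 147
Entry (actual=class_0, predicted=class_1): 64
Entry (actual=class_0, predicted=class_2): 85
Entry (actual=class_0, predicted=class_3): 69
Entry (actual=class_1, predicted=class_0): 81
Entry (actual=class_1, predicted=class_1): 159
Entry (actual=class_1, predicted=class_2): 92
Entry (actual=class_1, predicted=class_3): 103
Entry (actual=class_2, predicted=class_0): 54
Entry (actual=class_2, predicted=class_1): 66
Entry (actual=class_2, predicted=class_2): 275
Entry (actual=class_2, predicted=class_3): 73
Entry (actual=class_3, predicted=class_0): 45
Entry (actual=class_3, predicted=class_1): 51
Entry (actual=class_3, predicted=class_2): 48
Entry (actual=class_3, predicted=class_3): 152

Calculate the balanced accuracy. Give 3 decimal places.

Balanced accuracy = mean of per-class recall.
  class_0: recall = 147/365 = 0.4027
  class_1: recall = 159/435 = 0.3655
  class_2: recall = 275/468 = 0.5876
  class_3: recall = 152/296 = 0.5135
Mean = (0.4027 + 0.3655 + 0.5876 + 0.5135) / 4 = 0.467

0.467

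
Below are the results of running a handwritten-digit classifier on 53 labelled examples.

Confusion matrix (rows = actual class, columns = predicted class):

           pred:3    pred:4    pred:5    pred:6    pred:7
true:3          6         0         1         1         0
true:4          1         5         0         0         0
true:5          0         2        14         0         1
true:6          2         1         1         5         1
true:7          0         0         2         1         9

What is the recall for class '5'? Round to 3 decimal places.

0.824

Take TP from the diagonal, FP from the rest of the '5' prediction marginal, FN from the rest of the '5' actual marginal.
recall = TP/(TP+FN).
5: TP=14, FN=0+2+0+1=3 → 14/17 = 0.8235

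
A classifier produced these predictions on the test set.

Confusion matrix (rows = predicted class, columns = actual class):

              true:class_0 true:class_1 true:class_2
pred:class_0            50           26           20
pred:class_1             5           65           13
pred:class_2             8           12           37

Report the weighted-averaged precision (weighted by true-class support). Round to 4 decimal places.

Per-class precision (TP/(TP+FP)):
  class_0: TP=50, FP=26+20=46 → 50/96 = 0.52083
  class_1: TP=65, FP=5+13=18 → 65/83 = 0.78313
  class_2: TP=37, FP=8+12=20 → 37/57 = 0.64912
Weighted-precision = Σ (supportᵢ/N)·precisionᵢ with N=236: (63/236)·0.52083 + (103/236)·0.78313 + (70/236)·0.64912 = 0.6734

0.6734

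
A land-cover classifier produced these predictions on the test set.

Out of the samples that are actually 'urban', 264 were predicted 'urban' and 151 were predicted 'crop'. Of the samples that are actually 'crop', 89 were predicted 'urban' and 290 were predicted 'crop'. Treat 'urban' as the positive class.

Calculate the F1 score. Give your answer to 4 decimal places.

0.6875

Precision = TP/(TP+FP) = 264/353 = 0.7479
Recall = TP/(TP+FN) = 264/415 = 0.6361
F1 = 2·TP/(2·TP+FP+FN) = 528/768 = 0.6875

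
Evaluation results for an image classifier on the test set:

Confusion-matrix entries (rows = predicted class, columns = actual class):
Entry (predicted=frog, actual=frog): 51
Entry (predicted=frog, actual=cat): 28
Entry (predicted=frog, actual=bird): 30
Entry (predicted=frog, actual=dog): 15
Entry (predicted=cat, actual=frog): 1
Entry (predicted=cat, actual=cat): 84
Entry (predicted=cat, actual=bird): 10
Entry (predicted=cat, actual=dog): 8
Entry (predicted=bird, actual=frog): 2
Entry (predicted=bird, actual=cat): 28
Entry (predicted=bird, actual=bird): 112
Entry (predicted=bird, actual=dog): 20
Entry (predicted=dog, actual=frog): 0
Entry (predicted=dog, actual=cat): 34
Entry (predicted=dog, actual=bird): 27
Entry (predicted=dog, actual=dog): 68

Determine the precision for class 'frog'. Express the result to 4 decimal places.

Treat 'frog' as positive and all other classes as negative.
precision = TP/(TP+FP).
frog: TP=51, FP=28+30+15=73 → 51/124 = 0.41129

0.4113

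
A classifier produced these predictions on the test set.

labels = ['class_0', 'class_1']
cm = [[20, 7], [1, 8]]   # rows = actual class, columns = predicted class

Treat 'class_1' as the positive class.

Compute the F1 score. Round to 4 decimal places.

0.6667

Precision = TP/(TP+FP) = 8/15 = 0.5333
Recall = TP/(TP+FN) = 8/9 = 0.8889
F1 = 2·TP/(2·TP+FP+FN) = 16/24 = 0.6667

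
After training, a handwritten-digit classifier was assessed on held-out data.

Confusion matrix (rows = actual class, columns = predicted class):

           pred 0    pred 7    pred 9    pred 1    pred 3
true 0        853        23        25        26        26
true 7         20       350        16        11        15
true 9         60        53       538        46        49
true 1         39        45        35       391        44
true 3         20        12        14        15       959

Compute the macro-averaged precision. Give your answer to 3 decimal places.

0.824

Per-class precision (TP/(TP+FP)):
  0: TP=853, FP=20+60+39+20=139 → 853/992 = 0.8599
  7: TP=350, FP=23+53+45+12=133 → 350/483 = 0.7246
  9: TP=538, FP=25+16+35+14=90 → 538/628 = 0.8567
  1: TP=391, FP=26+11+46+15=98 → 391/489 = 0.7996
  3: TP=959, FP=26+15+49+44=134 → 959/1093 = 0.8774
Macro-precision = mean = (0.8599 + 0.7246 + 0.8567 + 0.7996 + 0.8774) / 5 = 0.824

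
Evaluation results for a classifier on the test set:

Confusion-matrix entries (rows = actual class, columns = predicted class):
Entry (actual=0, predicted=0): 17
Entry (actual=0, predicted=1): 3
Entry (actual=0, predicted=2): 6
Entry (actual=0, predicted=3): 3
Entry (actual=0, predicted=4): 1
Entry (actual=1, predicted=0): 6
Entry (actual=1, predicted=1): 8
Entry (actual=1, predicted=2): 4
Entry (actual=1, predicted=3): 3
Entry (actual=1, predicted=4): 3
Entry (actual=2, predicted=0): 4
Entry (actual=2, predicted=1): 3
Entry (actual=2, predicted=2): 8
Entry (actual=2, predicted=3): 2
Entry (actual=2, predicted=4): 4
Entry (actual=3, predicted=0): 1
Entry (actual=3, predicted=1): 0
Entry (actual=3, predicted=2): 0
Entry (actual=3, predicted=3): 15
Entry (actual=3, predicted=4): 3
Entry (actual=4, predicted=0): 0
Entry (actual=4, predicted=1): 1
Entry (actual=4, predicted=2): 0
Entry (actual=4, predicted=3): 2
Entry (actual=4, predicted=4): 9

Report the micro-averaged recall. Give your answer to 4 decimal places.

Micro-averaging pools counts across classes: ΣTP=57, ΣFP=49, ΣFN=49.
Micro-recall = TP/(TP+FN) on pooled counts = 0.5377 (equals overall accuracy in single-label multiclass).

0.5377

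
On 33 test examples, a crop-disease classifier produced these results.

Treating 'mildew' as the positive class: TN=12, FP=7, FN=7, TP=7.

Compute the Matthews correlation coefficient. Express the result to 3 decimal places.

0.132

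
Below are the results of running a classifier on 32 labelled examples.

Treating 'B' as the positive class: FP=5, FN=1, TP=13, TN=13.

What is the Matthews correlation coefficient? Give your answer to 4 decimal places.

0.6508

MCC = (TP·TN − FP·FN) / √((TP+FP)(TP+FN)(TN+FP)(TN+FN))
Numerator = 13·13 − 5·1 = 164
Denominator = √(18·14·18·14) = √63504 = 252.0000
MCC = 164 / 252.0000 = 0.6508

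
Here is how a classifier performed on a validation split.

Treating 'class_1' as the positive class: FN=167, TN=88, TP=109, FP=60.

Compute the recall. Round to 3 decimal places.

Recall = TP/(TP+FN) = 109/(109+167) = 109/276 = 0.395

0.395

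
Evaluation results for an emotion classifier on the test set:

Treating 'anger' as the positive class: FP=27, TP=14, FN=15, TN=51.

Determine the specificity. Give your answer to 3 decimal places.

Specificity = TN/(TN+FP) = 51/(51+27) = 0.654

0.654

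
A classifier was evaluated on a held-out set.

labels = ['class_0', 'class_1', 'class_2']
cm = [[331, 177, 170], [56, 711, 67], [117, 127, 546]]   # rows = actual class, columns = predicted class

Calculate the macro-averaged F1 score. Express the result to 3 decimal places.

Per-class F1 score (2·TP/(2·TP+FP+FN)):
  class_0: TP=331, FP=56+117=173, FN=177+170=347 → 662/1182 = 0.5601
  class_1: TP=711, FP=177+127=304, FN=56+67=123 → 1422/1849 = 0.7691
  class_2: TP=546, FP=170+67=237, FN=117+127=244 → 1092/1573 = 0.6942
Macro-F1 score = mean = (0.5601 + 0.7691 + 0.6942) / 3 = 0.674

0.674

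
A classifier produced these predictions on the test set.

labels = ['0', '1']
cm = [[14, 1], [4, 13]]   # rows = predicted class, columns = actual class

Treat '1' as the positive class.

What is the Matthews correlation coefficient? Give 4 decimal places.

0.7022

MCC = (TP·TN − FP·FN) / √((TP+FP)(TP+FN)(TN+FP)(TN+FN))
Numerator = 13·14 − 4·1 = 178
Denominator = √(17·14·18·15) = √64260 = 253.4956
MCC = 178 / 253.4956 = 0.7022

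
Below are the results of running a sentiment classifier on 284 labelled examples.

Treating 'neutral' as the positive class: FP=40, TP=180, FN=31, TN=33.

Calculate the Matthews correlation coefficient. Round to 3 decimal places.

MCC = (TP·TN − FP·FN) / √((TP+FP)(TP+FN)(TN+FP)(TN+FN))
Numerator = 180·33 − 40·31 = 4700
Denominator = √(220·211·73·64) = √216874240 = 14726.6507
MCC = 4700 / 14726.6507 = 0.319

0.319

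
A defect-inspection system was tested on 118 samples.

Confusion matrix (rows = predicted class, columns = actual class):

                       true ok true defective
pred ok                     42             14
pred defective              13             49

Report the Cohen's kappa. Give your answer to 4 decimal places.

Observed agreement pₒ = trace/N = 91/118 = 0.77119
Expected agreement pₑ = Σ (rowᵢ·colᵢ)/N² = (55·56 + 63·62)/118² = 0.50172
κ = (pₒ − pₑ)/(1 − pₑ) = (0.77119 − 0.50172)/(1 − 0.50172) = 0.5408

0.5408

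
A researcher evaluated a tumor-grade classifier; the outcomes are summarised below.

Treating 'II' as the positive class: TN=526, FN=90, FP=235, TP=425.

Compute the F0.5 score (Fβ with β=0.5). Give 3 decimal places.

0.674

Fβ = (1+β²)·TP / ((1+β²)·TP + β²·FN + FP), with β²=1/4
= 1.25·425 / (1.25·425 + 0.25·90 + 235) = 0.674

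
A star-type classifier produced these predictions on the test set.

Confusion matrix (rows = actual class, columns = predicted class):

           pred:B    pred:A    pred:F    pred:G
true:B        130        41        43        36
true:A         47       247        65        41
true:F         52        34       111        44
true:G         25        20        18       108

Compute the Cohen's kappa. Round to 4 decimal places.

0.4047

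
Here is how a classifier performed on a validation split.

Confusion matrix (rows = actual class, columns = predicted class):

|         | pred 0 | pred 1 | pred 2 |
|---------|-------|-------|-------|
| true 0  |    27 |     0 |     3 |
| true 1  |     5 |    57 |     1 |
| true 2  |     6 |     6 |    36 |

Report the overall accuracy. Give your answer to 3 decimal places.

Accuracy = trace / total = (27+57+36=120) / 141 = 120/141 = 0.851

0.851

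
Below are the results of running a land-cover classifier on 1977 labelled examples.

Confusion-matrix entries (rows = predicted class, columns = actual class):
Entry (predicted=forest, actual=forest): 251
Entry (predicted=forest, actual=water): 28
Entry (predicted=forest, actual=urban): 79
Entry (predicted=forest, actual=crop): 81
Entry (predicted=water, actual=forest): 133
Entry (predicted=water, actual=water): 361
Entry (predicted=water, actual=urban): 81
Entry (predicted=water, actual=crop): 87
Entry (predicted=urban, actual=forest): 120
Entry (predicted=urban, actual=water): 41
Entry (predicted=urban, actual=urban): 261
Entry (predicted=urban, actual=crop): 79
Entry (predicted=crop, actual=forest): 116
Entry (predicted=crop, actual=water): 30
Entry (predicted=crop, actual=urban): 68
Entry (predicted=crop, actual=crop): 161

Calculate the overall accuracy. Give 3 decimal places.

Accuracy = trace / total = (251+361+261+161=1034) / 1977 = 1034/1977 = 0.523

0.523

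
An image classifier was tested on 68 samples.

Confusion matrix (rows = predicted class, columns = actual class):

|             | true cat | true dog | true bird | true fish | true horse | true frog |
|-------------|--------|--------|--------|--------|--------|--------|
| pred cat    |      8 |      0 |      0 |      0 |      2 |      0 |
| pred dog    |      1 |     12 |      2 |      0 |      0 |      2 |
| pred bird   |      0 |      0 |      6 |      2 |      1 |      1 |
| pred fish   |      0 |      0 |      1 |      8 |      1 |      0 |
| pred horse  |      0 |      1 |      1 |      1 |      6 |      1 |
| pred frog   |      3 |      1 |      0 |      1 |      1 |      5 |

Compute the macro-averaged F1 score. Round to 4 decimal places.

Per-class F1 score (2·TP/(2·TP+FP+FN)):
  cat: TP=8, FP=0+0+0+2+0=2, FN=1+0+0+0+3=4 → 16/22 = 0.72727
  dog: TP=12, FP=1+2+0+0+2=5, FN=0+0+0+1+1=2 → 24/31 = 0.77419
  bird: TP=6, FP=0+0+2+1+1=4, FN=0+2+1+1+0=4 → 12/20 = 0.60000
  fish: TP=8, FP=0+0+1+1+0=2, FN=0+0+2+1+1=4 → 16/22 = 0.72727
  horse: TP=6, FP=0+1+1+1+1=4, FN=2+0+1+1+1=5 → 12/21 = 0.57143
  frog: TP=5, FP=3+1+0+1+1=6, FN=0+2+1+0+1=4 → 10/20 = 0.50000
Macro-F1 score = mean = (0.72727 + 0.77419 + 0.60000 + 0.72727 + 0.57143 + 0.50000) / 6 = 0.6500

0.6500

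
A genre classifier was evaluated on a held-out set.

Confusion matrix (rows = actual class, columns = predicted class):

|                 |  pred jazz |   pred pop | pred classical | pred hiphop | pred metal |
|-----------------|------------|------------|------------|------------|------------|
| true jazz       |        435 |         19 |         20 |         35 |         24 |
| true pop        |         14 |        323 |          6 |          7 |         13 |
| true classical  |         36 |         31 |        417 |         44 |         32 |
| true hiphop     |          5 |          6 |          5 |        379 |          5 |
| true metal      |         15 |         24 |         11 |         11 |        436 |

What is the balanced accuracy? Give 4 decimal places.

Balanced accuracy = mean of per-class recall.
  jazz: recall = 435/533 = 0.81614
  pop: recall = 323/363 = 0.88981
  classical: recall = 417/560 = 0.74464
  hiphop: recall = 379/400 = 0.94750
  metal: recall = 436/497 = 0.87726
Mean = (0.81614 + 0.88981 + 0.74464 + 0.94750 + 0.87726) / 5 = 0.8551

0.8551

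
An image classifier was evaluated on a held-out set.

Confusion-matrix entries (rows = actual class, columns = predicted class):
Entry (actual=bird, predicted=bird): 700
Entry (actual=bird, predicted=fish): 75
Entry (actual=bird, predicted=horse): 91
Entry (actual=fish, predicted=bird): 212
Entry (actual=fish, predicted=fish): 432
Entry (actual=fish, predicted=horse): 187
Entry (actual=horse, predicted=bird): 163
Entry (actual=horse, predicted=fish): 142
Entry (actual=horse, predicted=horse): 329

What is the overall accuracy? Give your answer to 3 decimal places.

0.627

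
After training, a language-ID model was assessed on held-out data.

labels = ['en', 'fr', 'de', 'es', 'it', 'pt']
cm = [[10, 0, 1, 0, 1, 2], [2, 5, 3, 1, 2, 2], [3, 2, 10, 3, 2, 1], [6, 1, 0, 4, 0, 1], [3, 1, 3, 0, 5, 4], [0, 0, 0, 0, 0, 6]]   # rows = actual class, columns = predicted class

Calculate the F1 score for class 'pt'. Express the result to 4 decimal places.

0.5455

One-vs-rest for 'pt': TP = diagonal; FP = other classes predicted 'pt'; FN = 'pt' predicted as other.
F1 score = 2·TP/(2·TP+FP+FN).
pt: TP=6, FP=2+2+1+1+4=10, FN=0+0+0+0+0=0 → 12/22 = 0.54545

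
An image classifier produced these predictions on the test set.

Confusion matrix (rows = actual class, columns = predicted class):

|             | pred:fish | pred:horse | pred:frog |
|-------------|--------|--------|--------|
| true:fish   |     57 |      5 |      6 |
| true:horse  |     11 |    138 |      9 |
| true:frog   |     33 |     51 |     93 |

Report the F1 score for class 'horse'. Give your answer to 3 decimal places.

0.784

One-vs-rest for 'horse': TP = diagonal; FP = other classes predicted 'horse'; FN = 'horse' predicted as other.
F1 score = 2·TP/(2·TP+FP+FN).
horse: TP=138, FP=5+51=56, FN=11+9=20 → 276/352 = 0.7841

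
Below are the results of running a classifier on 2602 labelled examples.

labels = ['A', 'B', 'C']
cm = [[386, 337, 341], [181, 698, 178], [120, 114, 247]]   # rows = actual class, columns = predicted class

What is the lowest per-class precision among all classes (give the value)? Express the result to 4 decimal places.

Per-class precision (TP/(TP+FP)):
  A: TP=386, FP=181+120=301 → 386/687 = 0.56186
  B: TP=698, FP=337+114=451 → 698/1149 = 0.60748
  C: TP=247, FP=341+178=519 → 247/766 = 0.32245
Lowest is class 'C' with precision = 0.3225.

0.3225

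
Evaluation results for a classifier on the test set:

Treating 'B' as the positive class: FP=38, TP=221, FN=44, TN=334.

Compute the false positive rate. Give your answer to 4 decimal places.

0.1022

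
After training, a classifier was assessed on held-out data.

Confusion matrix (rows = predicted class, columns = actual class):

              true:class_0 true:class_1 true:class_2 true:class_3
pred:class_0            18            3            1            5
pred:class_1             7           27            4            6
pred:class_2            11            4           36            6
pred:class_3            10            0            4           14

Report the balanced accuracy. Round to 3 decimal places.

Balanced accuracy = mean of per-class recall.
  class_0: recall = 18/46 = 0.3913
  class_1: recall = 27/34 = 0.7941
  class_2: recall = 36/45 = 0.8000
  class_3: recall = 14/31 = 0.4516
Mean = (0.3913 + 0.7941 + 0.8000 + 0.4516) / 4 = 0.609

0.609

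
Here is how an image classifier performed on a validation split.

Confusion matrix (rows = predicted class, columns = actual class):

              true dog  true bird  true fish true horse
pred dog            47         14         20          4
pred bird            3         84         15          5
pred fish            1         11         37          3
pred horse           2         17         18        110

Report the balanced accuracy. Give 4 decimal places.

0.7166

Balanced accuracy = mean of per-class recall.
  dog: recall = 47/53 = 0.88679
  bird: recall = 84/126 = 0.66667
  fish: recall = 37/90 = 0.41111
  horse: recall = 110/122 = 0.90164
Mean = (0.88679 + 0.66667 + 0.41111 + 0.90164) / 4 = 0.7166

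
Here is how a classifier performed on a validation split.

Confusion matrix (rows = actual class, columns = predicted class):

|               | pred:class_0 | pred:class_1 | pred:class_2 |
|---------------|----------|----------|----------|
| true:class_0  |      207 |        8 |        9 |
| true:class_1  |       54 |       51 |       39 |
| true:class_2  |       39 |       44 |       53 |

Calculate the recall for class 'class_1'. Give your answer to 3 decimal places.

Treat 'class_1' as positive and all other classes as negative.
recall = TP/(TP+FN).
class_1: TP=51, FN=54+39=93 → 51/144 = 0.3542

0.354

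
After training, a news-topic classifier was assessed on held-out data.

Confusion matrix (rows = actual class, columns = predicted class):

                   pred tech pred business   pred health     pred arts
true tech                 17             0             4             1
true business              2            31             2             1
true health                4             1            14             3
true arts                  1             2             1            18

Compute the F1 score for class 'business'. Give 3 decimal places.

F1 score = 2·TP/(2·TP+FP+FN).
business: TP=31, FP=0+1+2=3, FN=2+2+1=5 → 62/70 = 0.8857

0.886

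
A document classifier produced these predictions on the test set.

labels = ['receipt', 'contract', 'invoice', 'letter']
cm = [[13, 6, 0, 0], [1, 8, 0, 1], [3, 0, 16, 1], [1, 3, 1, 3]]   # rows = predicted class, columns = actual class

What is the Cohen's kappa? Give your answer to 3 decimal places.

Observed agreement pₒ = trace/N = 40/57 = 0.7018
Expected agreement pₑ = Σ (rowᵢ·colᵢ)/N² = (18·19 + 17·10 + 17·20 + 5·8)/57² = 0.2745
κ = (pₒ − pₑ)/(1 − pₑ) = (0.7018 − 0.2745)/(1 − 0.2745) = 0.589

0.589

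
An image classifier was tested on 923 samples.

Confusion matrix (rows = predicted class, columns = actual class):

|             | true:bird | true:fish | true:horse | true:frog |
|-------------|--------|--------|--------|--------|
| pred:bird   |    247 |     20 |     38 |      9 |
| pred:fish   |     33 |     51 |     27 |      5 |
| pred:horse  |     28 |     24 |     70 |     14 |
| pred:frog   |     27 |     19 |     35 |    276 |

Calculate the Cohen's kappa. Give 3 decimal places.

0.572

Observed agreement pₒ = trace/N = 644/923 = 0.6977
Expected agreement pₑ = Σ (rowᵢ·colᵢ)/N² = (335·314 + 114·116 + 170·136 + 304·357)/923² = 0.2935
κ = (pₒ − pₑ)/(1 − pₑ) = (0.6977 − 0.2935)/(1 − 0.2935) = 0.572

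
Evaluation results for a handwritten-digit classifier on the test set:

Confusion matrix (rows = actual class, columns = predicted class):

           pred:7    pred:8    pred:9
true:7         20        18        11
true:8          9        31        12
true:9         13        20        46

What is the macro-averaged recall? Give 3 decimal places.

Per-class recall (TP/(TP+FN)):
  7: TP=20, FN=18+11=29 → 20/49 = 0.4082
  8: TP=31, FN=9+12=21 → 31/52 = 0.5962
  9: TP=46, FN=13+20=33 → 46/79 = 0.5823
Macro-recall = mean = (0.4082 + 0.5962 + 0.5823) / 3 = 0.529

0.529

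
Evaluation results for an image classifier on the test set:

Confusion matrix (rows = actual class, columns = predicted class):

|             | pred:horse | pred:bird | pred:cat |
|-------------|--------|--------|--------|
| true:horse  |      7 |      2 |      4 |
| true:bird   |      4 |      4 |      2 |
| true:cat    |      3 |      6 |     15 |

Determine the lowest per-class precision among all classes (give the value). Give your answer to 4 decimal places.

Per-class precision (TP/(TP+FP)):
  horse: TP=7, FP=4+3=7 → 7/14 = 0.50000
  bird: TP=4, FP=2+6=8 → 4/12 = 0.33333
  cat: TP=15, FP=4+2=6 → 15/21 = 0.71429
Lowest is class 'bird' with precision = 0.3333.

0.3333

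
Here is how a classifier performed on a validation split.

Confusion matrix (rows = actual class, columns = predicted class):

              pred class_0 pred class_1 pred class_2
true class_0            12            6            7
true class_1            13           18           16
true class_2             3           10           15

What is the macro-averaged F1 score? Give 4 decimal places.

0.4506

Per-class F1 score (2·TP/(2·TP+FP+FN)):
  class_0: TP=12, FP=13+3=16, FN=6+7=13 → 24/53 = 0.45283
  class_1: TP=18, FP=6+10=16, FN=13+16=29 → 36/81 = 0.44444
  class_2: TP=15, FP=7+16=23, FN=3+10=13 → 30/66 = 0.45455
Macro-F1 score = mean = (0.45283 + 0.44444 + 0.45455) / 3 = 0.4506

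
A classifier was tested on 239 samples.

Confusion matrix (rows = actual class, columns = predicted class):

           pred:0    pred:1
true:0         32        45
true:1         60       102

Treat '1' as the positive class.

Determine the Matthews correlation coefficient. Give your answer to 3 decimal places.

0.043

MCC = (TP·TN − FP·FN) / √((TP+FP)(TP+FN)(TN+FP)(TN+FN))
Numerator = 102·32 − 45·60 = 564
Denominator = √(147·162·77·92) = √168698376 = 12988.3939
MCC = 564 / 12988.3939 = 0.043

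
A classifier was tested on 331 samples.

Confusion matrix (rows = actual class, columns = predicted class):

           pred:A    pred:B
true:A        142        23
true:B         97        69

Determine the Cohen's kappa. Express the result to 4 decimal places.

0.2759

Observed agreement pₒ = trace/N = 211/331 = 0.63746
Expected agreement pₑ = Σ (rowᵢ·colᵢ)/N² = (165·239 + 166·92)/331² = 0.49933
κ = (pₒ − pₑ)/(1 − pₑ) = (0.63746 − 0.49933)/(1 − 0.49933) = 0.2759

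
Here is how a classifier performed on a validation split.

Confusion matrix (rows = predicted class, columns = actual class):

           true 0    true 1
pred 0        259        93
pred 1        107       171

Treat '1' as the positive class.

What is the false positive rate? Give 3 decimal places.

0.292

FPR = FP/(FP+TN) = 107/(107+259) = 0.292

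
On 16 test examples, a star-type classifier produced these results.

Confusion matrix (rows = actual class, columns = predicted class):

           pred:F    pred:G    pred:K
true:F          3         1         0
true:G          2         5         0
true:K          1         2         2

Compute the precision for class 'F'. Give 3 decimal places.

Treat 'F' as positive and all other classes as negative.
precision = TP/(TP+FP).
F: TP=3, FP=2+1=3 → 3/6 = 0.5000

0.500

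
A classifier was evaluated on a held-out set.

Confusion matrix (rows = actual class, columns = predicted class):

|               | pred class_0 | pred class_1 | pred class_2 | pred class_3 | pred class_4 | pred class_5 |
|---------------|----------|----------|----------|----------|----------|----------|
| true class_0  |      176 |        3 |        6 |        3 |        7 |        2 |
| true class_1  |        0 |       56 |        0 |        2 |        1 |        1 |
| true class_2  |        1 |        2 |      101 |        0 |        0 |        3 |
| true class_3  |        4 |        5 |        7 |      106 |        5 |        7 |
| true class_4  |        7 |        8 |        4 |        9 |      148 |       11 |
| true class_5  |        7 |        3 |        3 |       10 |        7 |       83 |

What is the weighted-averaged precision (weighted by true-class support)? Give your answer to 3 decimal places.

Per-class precision (TP/(TP+FP)):
  class_0: TP=176, FP=0+1+4+7+7=19 → 176/195 = 0.9026
  class_1: TP=56, FP=3+2+5+8+3=21 → 56/77 = 0.7273
  class_2: TP=101, FP=6+0+7+4+3=20 → 101/121 = 0.8347
  class_3: TP=106, FP=3+2+0+9+10=24 → 106/130 = 0.8154
  class_4: TP=148, FP=7+1+0+5+7=20 → 148/168 = 0.8810
  class_5: TP=83, FP=2+1+3+7+11=24 → 83/107 = 0.7757
Weighted-precision = Σ (supportᵢ/N)·precisionᵢ with N=798: (197/798)·0.9026 + (60/798)·0.7273 + (107/798)·0.8347 + (134/798)·0.8154 + (187/798)·0.8810 + (113/798)·0.7757 = 0.843

0.843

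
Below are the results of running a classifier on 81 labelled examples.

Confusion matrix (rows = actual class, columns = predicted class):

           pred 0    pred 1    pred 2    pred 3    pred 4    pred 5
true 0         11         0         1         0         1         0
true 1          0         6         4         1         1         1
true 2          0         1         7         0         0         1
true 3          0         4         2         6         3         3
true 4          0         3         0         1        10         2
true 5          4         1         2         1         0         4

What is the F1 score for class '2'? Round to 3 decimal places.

0.560

Treat '2' as positive and all other classes as negative.
F1 score = 2·TP/(2·TP+FP+FN).
2: TP=7, FP=1+4+2+0+2=9, FN=0+1+0+0+1=2 → 14/25 = 0.5600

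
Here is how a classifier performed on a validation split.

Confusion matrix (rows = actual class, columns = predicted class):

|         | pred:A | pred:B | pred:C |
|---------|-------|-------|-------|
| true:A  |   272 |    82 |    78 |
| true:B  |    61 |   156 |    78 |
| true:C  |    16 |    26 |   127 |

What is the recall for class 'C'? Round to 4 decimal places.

recall = TP/(TP+FN).
C: TP=127, FN=16+26=42 → 127/169 = 0.75148

0.7515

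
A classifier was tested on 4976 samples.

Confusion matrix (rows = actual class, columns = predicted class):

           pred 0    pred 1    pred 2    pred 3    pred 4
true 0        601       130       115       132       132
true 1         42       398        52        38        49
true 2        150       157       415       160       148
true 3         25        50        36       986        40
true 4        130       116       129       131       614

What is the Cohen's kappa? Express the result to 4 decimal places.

Observed agreement pₒ = trace/N = 3014/4976 = 0.60571
Expected agreement pₑ = Σ (rowᵢ·colᵢ)/N² = (1110·948 + 579·851 + 1030·747 + 1137·1447 + 1120·983)/4976² = 0.20438
κ = (pₒ − pₑ)/(1 − pₑ) = (0.60571 − 0.20438)/(1 − 0.20438) = 0.5044

0.5044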